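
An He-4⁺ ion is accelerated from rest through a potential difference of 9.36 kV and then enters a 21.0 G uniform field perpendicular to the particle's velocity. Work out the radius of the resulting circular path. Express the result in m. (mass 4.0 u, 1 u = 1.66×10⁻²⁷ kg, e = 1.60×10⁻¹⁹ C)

The kinetic energy gained is K = qV = (1×1.60×10^-19)(9360) = 1.50×10^-15 J.
v = √(2K/m) = 6.72×10^5 m/s.
r = mv/(qB) = (6.64×10^-27)(6.72×10^5) / [(1×1.60×10^-19)(2.10×10^-3)] = 13.3 m.

r ≈ 13.3 m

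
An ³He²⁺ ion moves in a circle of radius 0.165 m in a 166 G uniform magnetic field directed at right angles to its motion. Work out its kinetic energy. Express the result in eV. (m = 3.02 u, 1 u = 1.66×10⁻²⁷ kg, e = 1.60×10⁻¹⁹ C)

K ≈ 479 eV

v = qBr/m = (2×1.60×10^-19)(0.0166)(0.165) / (5.01×10^-27) = 1.75×10^5 m/s.
K = ½mv² = 0.5·(5.01×10^-27)·(1.75×10^5)² = 7.66×10^-17 J = 479 eV.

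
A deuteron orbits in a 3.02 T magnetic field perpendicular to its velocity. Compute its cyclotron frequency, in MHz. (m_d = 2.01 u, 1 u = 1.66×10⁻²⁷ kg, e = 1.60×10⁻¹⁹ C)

f = qB/(2πm) = (1×1.60×10^-19)(3.02) / [2π(3.34×10^-27)] = 2.30×10^7 Hz.

f ≈ 23.0 MHz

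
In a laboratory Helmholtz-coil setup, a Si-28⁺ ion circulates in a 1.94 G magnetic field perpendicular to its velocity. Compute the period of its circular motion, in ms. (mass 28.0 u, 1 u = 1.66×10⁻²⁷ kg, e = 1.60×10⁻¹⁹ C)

The cyclotron period is independent of speed: T = 2πm/(qB).
T = 2π(4.65×10^-26) / [(1×1.60×10^-19)(1.94×10^-4)] = 9.41×10^-3 s.

T ≈ 9.41 ms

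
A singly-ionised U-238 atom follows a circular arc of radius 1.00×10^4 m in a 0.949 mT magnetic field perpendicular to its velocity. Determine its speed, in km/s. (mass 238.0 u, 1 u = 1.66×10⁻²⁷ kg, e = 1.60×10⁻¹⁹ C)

v ≈ 3840 km/s

From qvB = mv²/r, v = qBr/m.
v = (1×1.60×10^-19)(9.49×10^-4)(1.00×10^4) / (3.95×10^-25) = 3.84×10^6 m/s.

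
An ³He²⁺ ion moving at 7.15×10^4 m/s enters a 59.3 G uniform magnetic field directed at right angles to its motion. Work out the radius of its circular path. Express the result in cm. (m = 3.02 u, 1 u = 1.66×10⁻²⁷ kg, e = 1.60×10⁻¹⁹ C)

The magnetic force provides the centripetal force: qvB = mv²/r, so r = mv/(qB).
r = (5.01×10^-27 kg)(7.15×10^4 m/s) / [(2×1.60×10^-19 C)(5.93×10^-3 T)] = 0.189 m.

r ≈ 18.9 cm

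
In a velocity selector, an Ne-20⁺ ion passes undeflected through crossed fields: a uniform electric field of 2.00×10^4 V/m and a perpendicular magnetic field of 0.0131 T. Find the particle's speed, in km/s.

For zero net force, qE = qvB, so v = E/B.
v = (2.00×10^4) / (0.0131) = 1.53×10^6 m/s.

v ≈ 1530 km/s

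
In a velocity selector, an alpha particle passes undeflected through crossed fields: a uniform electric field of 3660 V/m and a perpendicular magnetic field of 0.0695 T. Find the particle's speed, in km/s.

v ≈ 52.7 km/s

For zero net force, qE = qvB, so v = E/B.
v = (3660) / (0.0695) = 5.27×10^4 m/s.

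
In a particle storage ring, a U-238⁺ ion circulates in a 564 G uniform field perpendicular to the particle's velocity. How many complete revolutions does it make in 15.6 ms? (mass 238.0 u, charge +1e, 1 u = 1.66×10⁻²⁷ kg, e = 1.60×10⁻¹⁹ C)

T = 2πm/(qB) = 2π(3.9508×10^-25) / [(1×1.60×10^-19)(0.0564)] = 2.7508×10^-4 s.
N = t/T = 0.0156 / 2.7508×10^-4 ≈ 56.71, so 56 complete revolutions.

N = 56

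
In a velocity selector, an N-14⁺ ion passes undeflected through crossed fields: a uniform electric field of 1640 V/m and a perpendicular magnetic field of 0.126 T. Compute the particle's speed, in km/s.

For zero net force, qE = qvB, so v = E/B.
v = (1640) / (0.126) = 1.30×10^4 m/s.

v ≈ 13.0 km/s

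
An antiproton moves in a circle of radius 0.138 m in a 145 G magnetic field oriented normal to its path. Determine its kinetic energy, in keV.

v = qBr/m = (1×1.60×10^-19)(0.0145)(0.138) / (1.67×10^-27) = 1.92×10^5 m/s.
K = ½mv² = 0.5·(1.67×10^-27)·(1.92×10^5)² = 3.07×10^-17 J = 0.192 keV.

K ≈ 0.192 keV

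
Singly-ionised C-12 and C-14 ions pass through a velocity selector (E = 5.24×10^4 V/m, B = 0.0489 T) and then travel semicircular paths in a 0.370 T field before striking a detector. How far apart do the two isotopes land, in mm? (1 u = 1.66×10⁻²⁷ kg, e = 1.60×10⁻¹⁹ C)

Both emerge at v = E/B₁ = 1.07×10^6 m/s.
r = mv/(qB₂), so r₁ = 0.3606 m and r₂ = 0.4207 m, giving Δr = 0.0601 m.
After a semicircle each ion lands a diameter 2r from the entry slit, so the separation is 2Δr = 0.120 m.

Δd ≈ 120 mm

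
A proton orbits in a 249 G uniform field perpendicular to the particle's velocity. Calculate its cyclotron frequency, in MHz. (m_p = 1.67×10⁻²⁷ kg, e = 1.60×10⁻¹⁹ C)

f ≈ 0.380 MHz

f = qB/(2πm) = (1×1.60×10^-19)(0.0249) / [2π(1.67×10^-27)] = 3.80×10^5 Hz.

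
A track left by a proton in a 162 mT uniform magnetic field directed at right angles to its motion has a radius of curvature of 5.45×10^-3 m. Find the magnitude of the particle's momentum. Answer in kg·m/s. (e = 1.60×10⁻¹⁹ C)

p ≈ 1.41×10^-22 kg·m/s

Since qvB = mv²/r, the momentum p = mv = qBr.
p = (1×1.60×10^-19)(0.162)(5.45×10^-3) = 1.41×10^-22 kg·m/s.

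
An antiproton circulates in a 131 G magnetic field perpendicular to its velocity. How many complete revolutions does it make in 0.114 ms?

T = 2πm/(qB) = 2π(1.67×10^-27) / [(1×1.60×10^-19)(0.0131)] = 5.0062×10^-6 s.
N = t/T = 1.14×10^-4 / 5.0062×10^-6 ≈ 22.77, so 22 complete revolutions.

N = 22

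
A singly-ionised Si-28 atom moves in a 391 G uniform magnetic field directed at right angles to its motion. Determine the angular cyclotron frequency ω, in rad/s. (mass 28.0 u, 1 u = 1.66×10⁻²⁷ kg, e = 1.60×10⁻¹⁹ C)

ω ≈ 1.35×10^5 rad/s

ω = qB/m = (1×1.60×10^-19)(0.0391) / (4.65×10^-26) = 1.35×10^5 rad/s.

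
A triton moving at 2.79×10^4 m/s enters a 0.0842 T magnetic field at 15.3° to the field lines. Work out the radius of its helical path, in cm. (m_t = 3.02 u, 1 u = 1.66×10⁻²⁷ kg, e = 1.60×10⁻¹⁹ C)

Only the perpendicular component v⊥ = v sin15.3° = 7360 m/s is bent by the field.
r = m v⊥ /(qB) = (5.01×10^-27)(7360) / [(1×1.60×10^-19)(0.0842)] = 2.74×10^-3 m.

r ≈ 0.274 cm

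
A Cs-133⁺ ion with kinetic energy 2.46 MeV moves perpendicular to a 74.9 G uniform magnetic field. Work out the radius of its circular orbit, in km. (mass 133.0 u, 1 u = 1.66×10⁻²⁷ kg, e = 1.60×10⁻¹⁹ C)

Convert the energy: K = 2.46 MeV = 3.94×10^-13 J.
v = √(2K/m) = √(2·3.94×10^-13/2.21×10^-25) = 1.89×10^6 m/s.
r = mv/(qB) = (2.21×10^-25)(1.89×10^6) / [(1×1.60×10^-19)(7.49×10^-3)] = 348 m.

r ≈ 0.348 km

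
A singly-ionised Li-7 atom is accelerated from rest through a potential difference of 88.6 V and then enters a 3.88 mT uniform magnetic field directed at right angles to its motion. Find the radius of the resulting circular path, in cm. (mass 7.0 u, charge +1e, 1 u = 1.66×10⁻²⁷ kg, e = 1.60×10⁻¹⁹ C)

r ≈ 92.5 cm

The kinetic energy gained is K = qV = (1×1.60×10^-19)(88.6) = 1.42×10^-17 J.
v = √(2K/m) = 4.94×10^4 m/s.
r = mv/(qB) = (1.16×10^-26)(4.94×10^4) / [(1×1.60×10^-19)(3.88×10^-3)] = 0.925 m.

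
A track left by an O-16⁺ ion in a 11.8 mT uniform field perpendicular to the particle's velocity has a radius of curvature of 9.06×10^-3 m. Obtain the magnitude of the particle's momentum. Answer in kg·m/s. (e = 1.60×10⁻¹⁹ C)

p ≈ 1.71×10^-23 kg·m/s

Since qvB = mv²/r, the momentum p = mv = qBr.
p = (1×1.60×10^-19)(0.0118)(9.06×10^-3) = 1.71×10^-23 kg·m/s.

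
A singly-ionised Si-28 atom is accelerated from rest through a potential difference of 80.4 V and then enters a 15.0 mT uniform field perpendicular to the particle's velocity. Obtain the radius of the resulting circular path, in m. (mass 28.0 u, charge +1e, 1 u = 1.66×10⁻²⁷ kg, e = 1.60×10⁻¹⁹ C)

The kinetic energy gained is K = qV = (1×1.60×10^-19)(80.4) = 1.29×10^-17 J.
v = √(2K/m) = 2.35×10^4 m/s.
r = mv/(qB) = (4.65×10^-26)(2.35×10^4) / [(1×1.60×10^-19)(0.0150)] = 0.456 m.

r ≈ 0.456 m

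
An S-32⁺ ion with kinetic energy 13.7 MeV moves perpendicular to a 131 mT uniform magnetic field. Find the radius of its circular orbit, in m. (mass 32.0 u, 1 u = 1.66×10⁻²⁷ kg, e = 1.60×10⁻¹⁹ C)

r ≈ 23.0 m

Convert the energy: K = 13.7 MeV = 2.19×10^-12 J.
v = √(2K/m) = √(2·2.19×10^-12/5.31×10^-26) = 9.08×10^6 m/s.
r = mv/(qB) = (5.31×10^-26)(9.08×10^6) / [(1×1.60×10^-19)(0.131)] = 23.0 m.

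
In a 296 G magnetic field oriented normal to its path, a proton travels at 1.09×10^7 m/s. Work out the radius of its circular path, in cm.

The magnetic force provides the centripetal force: qvB = mv²/r, so r = mv/(qB).
r = (1.67×10^-27 kg)(1.09×10^7 m/s) / [(1×1.60×10^-19 C)(0.0296 T)] = 3.84 m.

r ≈ 384 cm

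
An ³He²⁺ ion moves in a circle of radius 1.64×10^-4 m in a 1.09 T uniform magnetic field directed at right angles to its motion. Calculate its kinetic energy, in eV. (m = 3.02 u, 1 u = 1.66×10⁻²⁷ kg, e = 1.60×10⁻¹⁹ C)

K ≈ 2.04 eV

v = qBr/m = (2×1.60×10^-19)(1.09)(1.64×10^-4) / (5.01×10^-27) = 1.14×10^4 m/s.
K = ½mv² = 0.5·(5.01×10^-27)·(1.14×10^4)² = 3.26×10^-19 J = 2.04 eV.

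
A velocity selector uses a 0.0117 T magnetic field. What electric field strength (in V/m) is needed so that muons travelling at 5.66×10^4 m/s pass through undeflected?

qE = qvB ⇒ E = vB = (5.66×10^4)(0.0117) = 662 V/m.

E ≈ 662 V/m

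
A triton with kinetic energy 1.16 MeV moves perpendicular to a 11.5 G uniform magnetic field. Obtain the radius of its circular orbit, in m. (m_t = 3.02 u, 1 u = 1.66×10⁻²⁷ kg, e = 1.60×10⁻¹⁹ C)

r ≈ 234 m

Convert the energy: K = 1.16 MeV = 1.86×10^-13 J.
v = √(2K/m) = √(2·1.86×10^-13/5.01×10^-27) = 8.60×10^6 m/s.
r = mv/(qB) = (5.01×10^-27)(8.60×10^6) / [(1×1.60×10^-19)(1.15×10^-3)] = 234 m.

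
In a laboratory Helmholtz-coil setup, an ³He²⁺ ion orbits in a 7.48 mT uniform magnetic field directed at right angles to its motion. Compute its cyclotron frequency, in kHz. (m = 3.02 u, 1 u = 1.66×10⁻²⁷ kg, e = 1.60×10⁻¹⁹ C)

f = qB/(2πm) = (2×1.60×10^-19)(7.48×10^-3) / [2π(5.01×10^-27)] = 7.60×10^4 Hz.

f ≈ 76.0 kHz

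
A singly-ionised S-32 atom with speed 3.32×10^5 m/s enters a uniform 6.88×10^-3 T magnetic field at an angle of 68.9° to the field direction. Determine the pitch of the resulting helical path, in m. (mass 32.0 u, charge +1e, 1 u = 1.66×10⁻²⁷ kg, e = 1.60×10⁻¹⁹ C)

The velocity component along B is v∥ = v cos68.9° = 1.20×10^5 m/s.
The cyclotron period T = 2πm/(qB) = 3.03×10^-4 s is set by m, q, B alone.
Pitch = v∥·T = (1.20×10^5)(3.03×10^-4) = 36.2 m.

pitch ≈ 36.2 m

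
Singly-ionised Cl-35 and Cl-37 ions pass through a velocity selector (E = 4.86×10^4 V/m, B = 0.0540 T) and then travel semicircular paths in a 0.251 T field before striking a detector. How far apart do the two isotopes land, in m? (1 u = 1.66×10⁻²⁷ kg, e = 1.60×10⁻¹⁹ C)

Δd ≈ 0.149 m

Both emerge at v = E/B₁ = 9.00×10^5 m/s.
r = mv/(qB₂), so r₁ = 1.3020 m and r₂ = 1.3764 m, giving Δr = 0.0744 m.
After a semicircle each ion lands a diameter 2r from the entry slit, so the separation is 2Δr = 0.149 m.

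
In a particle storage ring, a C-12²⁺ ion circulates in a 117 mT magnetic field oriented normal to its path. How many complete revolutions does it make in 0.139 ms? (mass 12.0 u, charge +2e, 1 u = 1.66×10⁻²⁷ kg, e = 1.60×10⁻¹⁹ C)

T = 2πm/(qB) = 2π(1.992×10^-26) / [(2×1.60×10^-19)(0.117)] = 3.3430×10^-6 s.
N = t/T = 1.39×10^-4 / 3.3430×10^-6 ≈ 41.58, so 41 complete revolutions.

N = 41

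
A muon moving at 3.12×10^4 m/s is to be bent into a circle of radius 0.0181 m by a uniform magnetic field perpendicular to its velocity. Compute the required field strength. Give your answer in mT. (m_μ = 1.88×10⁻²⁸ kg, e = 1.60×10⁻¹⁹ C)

B ≈ 2.03 mT

qvB = mv²/r gives B = mv/(qr).
B = (1.88×10^-28)(3.12×10^4) / [(1×1.60×10^-19)(0.0181)] = 2.03×10^-3 T.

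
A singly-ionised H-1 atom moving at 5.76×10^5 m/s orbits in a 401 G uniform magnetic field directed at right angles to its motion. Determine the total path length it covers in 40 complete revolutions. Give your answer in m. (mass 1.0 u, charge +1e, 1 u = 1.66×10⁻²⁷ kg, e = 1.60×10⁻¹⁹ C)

L ≈ 37.5 m

r = mv/(qB) = 0.149 m, so one revolution covers 2πr = 0.936 m.
In 40 revolutions: L = 40·2πr = 37.5 m.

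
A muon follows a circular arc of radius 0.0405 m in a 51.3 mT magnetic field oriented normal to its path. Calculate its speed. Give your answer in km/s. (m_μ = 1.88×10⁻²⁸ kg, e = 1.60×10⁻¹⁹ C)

v ≈ 1770 km/s

From qvB = mv²/r, v = qBr/m.
v = (1×1.60×10^-19)(0.0513)(0.0405) / (1.88×10^-28) = 1.77×10^6 m/s.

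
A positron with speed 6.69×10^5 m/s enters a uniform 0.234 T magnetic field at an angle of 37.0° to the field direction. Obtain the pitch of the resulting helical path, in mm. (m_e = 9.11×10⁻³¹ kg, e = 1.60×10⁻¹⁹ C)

pitch ≈ 0.0817 mm

The velocity component along B is v∥ = v cos37.0° = 5.34×10^5 m/s.
The cyclotron period T = 2πm/(qB) = 1.53×10^-10 s is set by m, q, B alone.
Pitch = v∥·T = (5.34×10^5)(1.53×10^-10) = 8.17×10^-5 m.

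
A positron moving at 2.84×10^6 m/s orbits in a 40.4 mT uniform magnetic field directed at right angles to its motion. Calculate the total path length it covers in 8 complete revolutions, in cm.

r = mv/(qB) = 4.00×10^-4 m, so one revolution covers 2πr = 2.51×10^-3 m.
In 8 revolutions: L = 8·2πr = 0.0201 m.

L ≈ 2.01 cm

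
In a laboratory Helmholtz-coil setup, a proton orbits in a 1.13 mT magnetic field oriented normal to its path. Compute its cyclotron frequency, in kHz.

f = qB/(2πm) = (1×1.60×10^-19)(1.13×10^-3) / [2π(1.67×10^-27)] = 1.72×10^4 Hz.

f ≈ 17.2 kHz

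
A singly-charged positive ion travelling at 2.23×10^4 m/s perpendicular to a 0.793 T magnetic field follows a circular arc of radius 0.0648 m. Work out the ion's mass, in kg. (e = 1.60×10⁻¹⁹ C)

m ≈ 3.69×10^-25 kg

qvB = mv²/r ⇒ m = qBr/v.
m = (1×1.60×10^-19)(0.793)(0.0648) / (2.23×10^4) = 3.69×10^-25 kg.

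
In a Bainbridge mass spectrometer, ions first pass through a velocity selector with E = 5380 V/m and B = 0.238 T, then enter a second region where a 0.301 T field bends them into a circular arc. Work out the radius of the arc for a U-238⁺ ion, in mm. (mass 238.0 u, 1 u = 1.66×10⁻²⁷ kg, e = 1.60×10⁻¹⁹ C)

r ≈ 185 mm

The selector passes v = E/B = 5380/0.238 = 2.26×10^4 m/s.
In the deflection region, r = mv/(qB₂) = (3.95×10^-25)(2.26×10^4) / [(1×1.60×10^-19)(0.301)] = 0.185 m.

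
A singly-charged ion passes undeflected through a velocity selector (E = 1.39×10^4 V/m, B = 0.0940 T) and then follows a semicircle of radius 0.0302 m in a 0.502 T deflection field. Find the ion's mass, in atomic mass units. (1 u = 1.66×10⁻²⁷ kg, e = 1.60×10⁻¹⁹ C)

m ≈ 9.88 u

v = E/B₁ = 1.48×10^5 m/s.
From r = mv/(qB₂), m = qB₂r/v = (1×1.60×10^-19)(0.502)(0.0302) / (1.48×10^5) = 1.64×10^-26 kg.
In atomic mass units: m = 1.64×10^-26 / 1.66×10^-27 = 9.88 u.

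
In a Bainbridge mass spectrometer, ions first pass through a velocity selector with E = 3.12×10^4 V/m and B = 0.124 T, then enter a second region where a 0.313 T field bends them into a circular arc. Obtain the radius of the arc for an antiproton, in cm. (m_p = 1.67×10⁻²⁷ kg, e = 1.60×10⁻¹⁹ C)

r ≈ 0.839 cm

The selector passes v = E/B = 3.12×10^4/0.124 = 2.52×10^5 m/s.
In the deflection region, r = mv/(qB₂) = (1.67×10^-27)(2.52×10^5) / [(1×1.60×10^-19)(0.313)] = 8.39×10^-3 m.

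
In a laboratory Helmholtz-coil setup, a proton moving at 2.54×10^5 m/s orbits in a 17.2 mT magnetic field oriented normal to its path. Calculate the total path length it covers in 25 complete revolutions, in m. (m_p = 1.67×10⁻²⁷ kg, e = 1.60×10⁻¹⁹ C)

r = mv/(qB) = 0.154 m, so one revolution covers 2πr = 0.968 m.
In 25 revolutions: L = 25·2πr = 24.2 m.

L ≈ 24.2 m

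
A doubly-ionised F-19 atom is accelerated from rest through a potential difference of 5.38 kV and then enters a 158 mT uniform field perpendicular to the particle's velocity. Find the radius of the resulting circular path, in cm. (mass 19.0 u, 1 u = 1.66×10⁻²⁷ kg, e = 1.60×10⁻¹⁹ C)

r ≈ 20.6 cm

The kinetic energy gained is K = qV = (2×1.60×10^-19)(5380) = 1.72×10^-15 J.
v = √(2K/m) = 3.30×10^5 m/s.
r = mv/(qB) = (3.15×10^-26)(3.30×10^5) / [(2×1.60×10^-19)(0.158)] = 0.206 m.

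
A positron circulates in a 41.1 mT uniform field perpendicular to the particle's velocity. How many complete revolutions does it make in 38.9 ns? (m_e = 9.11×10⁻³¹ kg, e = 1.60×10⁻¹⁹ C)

T = 2πm/(qB) = 2π(9.11×10^-31) / [(1×1.60×10^-19)(0.0411)] = 8.7044×10^-10 s.
N = t/T = 3.89×10^-8 / 8.7044×10^-10 ≈ 44.69, so 44 complete revolutions.

N = 44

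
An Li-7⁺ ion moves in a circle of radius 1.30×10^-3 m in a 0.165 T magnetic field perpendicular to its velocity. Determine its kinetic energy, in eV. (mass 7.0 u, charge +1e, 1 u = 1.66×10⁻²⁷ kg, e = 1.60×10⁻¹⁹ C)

v = qBr/m = (1×1.60×10^-19)(0.165)(1.30×10^-3) / (1.16×10^-26) = 2950 m/s.
K = ½mv² = 0.5·(1.16×10^-26)·(2950)² = 5.07×10^-20 J = 0.317 eV.

K ≈ 0.317 eV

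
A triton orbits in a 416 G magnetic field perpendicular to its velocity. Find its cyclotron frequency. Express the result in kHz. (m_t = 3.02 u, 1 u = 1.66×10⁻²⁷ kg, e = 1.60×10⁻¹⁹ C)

f = qB/(2πm) = (1×1.60×10^-19)(0.0416) / [2π(5.01×10^-27)] = 2.11×10^5 Hz.

f ≈ 211 kHz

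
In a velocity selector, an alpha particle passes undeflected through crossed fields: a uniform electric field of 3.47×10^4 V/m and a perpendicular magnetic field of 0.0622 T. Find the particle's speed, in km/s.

For zero net force, qE = qvB, so v = E/B.
v = (3.47×10^4) / (0.0622) = 5.58×10^5 m/s.

v ≈ 558 km/s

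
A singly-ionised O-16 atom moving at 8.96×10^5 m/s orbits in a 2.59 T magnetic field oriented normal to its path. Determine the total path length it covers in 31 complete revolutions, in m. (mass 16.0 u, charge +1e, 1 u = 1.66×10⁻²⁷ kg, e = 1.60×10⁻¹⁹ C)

r = mv/(qB) = 0.0574 m, so one revolution covers 2πr = 0.361 m.
In 31 revolutions: L = 31·2πr = 11.2 m.

L ≈ 11.2 m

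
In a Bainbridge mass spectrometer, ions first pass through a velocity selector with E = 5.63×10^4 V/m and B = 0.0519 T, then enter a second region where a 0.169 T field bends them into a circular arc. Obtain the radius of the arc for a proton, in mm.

r ≈ 67.0 mm

The selector passes v = E/B = 5.63×10^4/0.0519 = 1.08×10^6 m/s.
In the deflection region, r = mv/(qB₂) = (1.67×10^-27)(1.08×10^6) / [(1×1.60×10^-19)(0.169)] = 0.0670 m.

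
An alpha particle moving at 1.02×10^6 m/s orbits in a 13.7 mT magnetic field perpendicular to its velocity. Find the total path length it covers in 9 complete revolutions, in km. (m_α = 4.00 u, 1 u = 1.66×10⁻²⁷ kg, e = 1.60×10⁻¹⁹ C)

L ≈ 0.0874 km

r = mv/(qB) = 1.54 m, so one revolution covers 2πr = 9.71 m.
In 9 revolutions: L = 9·2πr = 87.4 m.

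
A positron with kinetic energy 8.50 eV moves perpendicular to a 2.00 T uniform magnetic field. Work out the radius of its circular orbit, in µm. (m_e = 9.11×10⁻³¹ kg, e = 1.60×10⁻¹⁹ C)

Convert the energy: K = 8.50 eV = 1.36×10^-18 J.
v = √(2K/m) = √(2·1.36×10^-18/9.11×10^-31) = 1.73×10^6 m/s.
r = mv/(qB) = (9.11×10^-31)(1.73×10^6) / [(1×1.60×10^-19)(2.00)] = 4.92×10^-6 m.

r ≈ 4.92 µm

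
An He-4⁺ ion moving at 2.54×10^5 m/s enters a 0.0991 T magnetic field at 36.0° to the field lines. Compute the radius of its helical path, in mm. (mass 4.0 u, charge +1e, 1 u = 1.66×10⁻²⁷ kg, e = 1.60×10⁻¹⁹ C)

r ≈ 62.5 mm

Only the perpendicular component v⊥ = v sin36.0° = 1.49×10^5 m/s is bent by the field.
r = m v⊥ /(qB) = (6.64×10^-27)(1.49×10^5) / [(1×1.60×10^-19)(0.0991)] = 0.0625 m.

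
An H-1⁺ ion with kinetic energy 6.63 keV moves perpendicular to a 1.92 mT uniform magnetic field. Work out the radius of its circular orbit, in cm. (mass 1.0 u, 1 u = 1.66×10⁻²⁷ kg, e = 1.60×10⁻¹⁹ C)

Convert the energy: K = 6.63 keV = 1.06×10^-15 J.
v = √(2K/m) = √(2·1.06×10^-15/1.66×10^-27) = 1.13×10^6 m/s.
r = mv/(qB) = (1.66×10^-27)(1.13×10^6) / [(1×1.60×10^-19)(1.92×10^-3)] = 6.11 m.

r ≈ 611 cm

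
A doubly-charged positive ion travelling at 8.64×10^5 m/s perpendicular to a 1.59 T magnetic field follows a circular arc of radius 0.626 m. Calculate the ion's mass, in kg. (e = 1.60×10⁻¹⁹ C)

m ≈ 3.69×10^-25 kg

qvB = mv²/r ⇒ m = qBr/v.
m = (2×1.60×10^-19)(1.59)(0.626) / (8.64×10^5) = 3.69×10^-25 kg.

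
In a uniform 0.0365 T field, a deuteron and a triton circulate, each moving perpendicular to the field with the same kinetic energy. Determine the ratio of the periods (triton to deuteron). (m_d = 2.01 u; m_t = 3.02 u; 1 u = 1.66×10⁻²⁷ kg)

ratio ≈ 1.50

T = 2πm/(qB) is independent of speed, so T₂/T₁ = (m₂/q₂)/(m₁/q₁).
T_{triton}/T_{deuteron} = (5.01×10^-27/1e) / (3.34×10^-27/1e) = 1.50.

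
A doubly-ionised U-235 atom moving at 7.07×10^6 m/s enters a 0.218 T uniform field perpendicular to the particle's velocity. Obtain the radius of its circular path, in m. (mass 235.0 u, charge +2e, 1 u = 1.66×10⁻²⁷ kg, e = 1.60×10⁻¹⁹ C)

The magnetic force provides the centripetal force: qvB = mv²/r, so r = mv/(qB).
r = (3.90×10^-25 kg)(7.07×10^6 m/s) / [(2×1.60×10^-19 C)(0.218 T)] = 39.5 m.

r ≈ 39.5 m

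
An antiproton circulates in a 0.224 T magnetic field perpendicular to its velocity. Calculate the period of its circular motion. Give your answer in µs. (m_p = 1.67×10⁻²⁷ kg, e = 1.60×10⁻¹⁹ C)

The cyclotron period is independent of speed: T = 2πm/(qB).
T = 2π(1.67×10^-27) / [(1×1.60×10^-19)(0.224)] = 2.93×10^-7 s.

T ≈ 0.293 µs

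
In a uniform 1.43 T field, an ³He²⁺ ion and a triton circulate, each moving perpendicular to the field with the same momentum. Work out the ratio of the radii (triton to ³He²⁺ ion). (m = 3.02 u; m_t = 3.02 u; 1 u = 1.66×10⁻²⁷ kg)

r = p/(qB) ⇒ at equal p, r ∝ 1/q.
r_{triton}/r_{³He²⁺ ion} = 2.00.

ratio ≈ 2.00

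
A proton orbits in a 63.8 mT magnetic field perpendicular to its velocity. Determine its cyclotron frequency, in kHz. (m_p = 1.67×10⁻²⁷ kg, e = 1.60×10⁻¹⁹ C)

f = qB/(2πm) = (1×1.60×10^-19)(0.0638) / [2π(1.67×10^-27)] = 9.73×10^5 Hz.

f ≈ 973 kHz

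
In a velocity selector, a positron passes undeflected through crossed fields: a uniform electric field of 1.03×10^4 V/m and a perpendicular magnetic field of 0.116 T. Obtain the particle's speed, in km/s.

For zero net force, qE = qvB, so v = E/B.
v = (1.03×10^4) / (0.116) = 8.88×10^4 m/s.

v ≈ 88.8 km/s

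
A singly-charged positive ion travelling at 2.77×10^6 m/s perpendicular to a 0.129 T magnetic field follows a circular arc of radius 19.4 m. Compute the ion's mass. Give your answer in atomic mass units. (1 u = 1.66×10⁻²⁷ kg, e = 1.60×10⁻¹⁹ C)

qvB = mv²/r ⇒ m = qBr/v.
m = (1×1.60×10^-19)(0.129)(19.4) / (2.77×10^6) = 1.45×10^-25 kg = 87.1 u.

m ≈ 87.1 u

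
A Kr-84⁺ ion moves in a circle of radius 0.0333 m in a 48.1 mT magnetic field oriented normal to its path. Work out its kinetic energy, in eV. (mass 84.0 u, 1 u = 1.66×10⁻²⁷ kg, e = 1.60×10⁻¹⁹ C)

K ≈ 1.47 eV

v = qBr/m = (1×1.60×10^-19)(0.0481)(0.0333) / (1.39×10^-25) = 1840 m/s.
K = ½mv² = 0.5·(1.39×10^-25)·(1840)² = 2.36×10^-19 J = 1.47 eV.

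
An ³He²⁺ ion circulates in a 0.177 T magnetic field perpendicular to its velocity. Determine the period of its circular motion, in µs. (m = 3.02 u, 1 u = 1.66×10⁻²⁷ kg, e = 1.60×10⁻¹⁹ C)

The cyclotron period is independent of speed: T = 2πm/(qB).
T = 2π(5.01×10^-27) / [(2×1.60×10^-19)(0.177)] = 5.56×10^-7 s.

T ≈ 0.556 µs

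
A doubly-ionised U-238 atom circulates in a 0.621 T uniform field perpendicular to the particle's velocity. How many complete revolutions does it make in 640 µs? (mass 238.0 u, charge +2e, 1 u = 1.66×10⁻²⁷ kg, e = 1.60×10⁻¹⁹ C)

T = 2πm/(qB) = 2π(3.9508×10^-25) / [(2×1.60×10^-19)(0.621)] = 1.2492×10^-5 s.
N = t/T = 6.40×10^-4 / 1.2492×10^-5 ≈ 51.23, so 51 complete revolutions.

N = 51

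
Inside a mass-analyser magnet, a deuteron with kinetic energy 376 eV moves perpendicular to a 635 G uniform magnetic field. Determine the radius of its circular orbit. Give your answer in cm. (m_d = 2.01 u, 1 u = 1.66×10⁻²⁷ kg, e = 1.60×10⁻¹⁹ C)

r ≈ 6.24 cm

Convert the energy: K = 376 eV = 6.02×10^-17 J.
v = √(2K/m) = √(2·6.02×10^-17/3.34×10^-27) = 1.90×10^5 m/s.
r = mv/(qB) = (3.34×10^-27)(1.90×10^5) / [(1×1.60×10^-19)(0.0635)] = 0.0624 m.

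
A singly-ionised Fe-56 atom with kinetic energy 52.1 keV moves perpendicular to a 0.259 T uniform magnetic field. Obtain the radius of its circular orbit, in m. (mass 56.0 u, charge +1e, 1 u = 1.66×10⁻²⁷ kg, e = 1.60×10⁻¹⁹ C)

Convert the energy: K = 52.1 keV = 8.34×10^-15 J.
v = √(2K/m) = √(2·8.34×10^-15/9.30×10^-26) = 4.23×10^5 m/s.
r = mv/(qB) = (9.30×10^-26)(4.23×10^5) / [(1×1.60×10^-19)(0.259)] = 0.950 m.

r ≈ 0.950 m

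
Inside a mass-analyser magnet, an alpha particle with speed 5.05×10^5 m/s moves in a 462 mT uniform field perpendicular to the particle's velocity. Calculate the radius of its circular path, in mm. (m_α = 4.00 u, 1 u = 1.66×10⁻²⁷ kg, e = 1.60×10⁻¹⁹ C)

r ≈ 22.7 mm

The magnetic force provides the centripetal force: qvB = mv²/r, so r = mv/(qB).
r = (6.64×10^-27 kg)(5.05×10^5 m/s) / [(2×1.60×10^-19 C)(0.462 T)] = 0.0227 m.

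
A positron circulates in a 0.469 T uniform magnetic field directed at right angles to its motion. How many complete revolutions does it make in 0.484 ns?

N = 6

T = 2πm/(qB) = 2π(9.11×10^-31) / [(1×1.60×10^-19)(0.469)] = 7.6279×10^-11 s.
N = t/T = 4.84×10^-10 / 7.6279×10^-11 ≈ 6.35, so 6 complete revolutions.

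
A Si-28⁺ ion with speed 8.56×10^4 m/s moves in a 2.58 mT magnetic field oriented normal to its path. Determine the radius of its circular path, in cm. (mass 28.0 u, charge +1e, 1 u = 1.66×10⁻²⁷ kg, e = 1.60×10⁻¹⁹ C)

The magnetic force provides the centripetal force: qvB = mv²/r, so r = mv/(qB).
r = (4.65×10^-26 kg)(8.56×10^4 m/s) / [(1×1.60×10^-19 C)(2.58×10^-3 T)] = 9.64 m.

r ≈ 964 cm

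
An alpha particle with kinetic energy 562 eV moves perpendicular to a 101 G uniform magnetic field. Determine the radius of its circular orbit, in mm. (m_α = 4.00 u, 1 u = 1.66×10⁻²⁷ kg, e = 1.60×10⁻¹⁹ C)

Convert the energy: K = 562 eV = 8.99×10^-17 J.
v = √(2K/m) = √(2·8.99×10^-17/6.64×10^-27) = 1.65×10^5 m/s.
r = mv/(qB) = (6.64×10^-27)(1.65×10^5) / [(2×1.60×10^-19)(0.0101)] = 0.338 m.

r ≈ 338 mm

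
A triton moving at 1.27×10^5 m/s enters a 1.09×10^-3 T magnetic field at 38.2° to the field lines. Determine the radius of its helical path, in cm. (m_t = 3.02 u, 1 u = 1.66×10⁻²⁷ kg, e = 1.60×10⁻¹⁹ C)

Only the perpendicular component v⊥ = v sin38.2° = 7.85×10^4 m/s is bent by the field.
r = m v⊥ /(qB) = (5.01×10^-27)(7.85×10^4) / [(1×1.60×10^-19)(1.09×10^-3)] = 2.26 m.

r ≈ 226 cm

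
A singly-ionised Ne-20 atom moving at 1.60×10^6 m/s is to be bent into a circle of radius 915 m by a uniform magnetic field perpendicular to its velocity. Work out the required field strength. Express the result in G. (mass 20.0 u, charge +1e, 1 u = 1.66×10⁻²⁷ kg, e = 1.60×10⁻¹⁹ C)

B ≈ 3.63 G

qvB = mv²/r gives B = mv/(qr).
B = (3.32×10^-26)(1.60×10^6) / [(1×1.60×10^-19)(915)] = 3.63×10^-4 T.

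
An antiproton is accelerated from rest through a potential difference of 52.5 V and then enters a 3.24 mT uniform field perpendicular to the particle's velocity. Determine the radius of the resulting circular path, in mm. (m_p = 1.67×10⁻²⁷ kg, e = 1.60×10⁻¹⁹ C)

The kinetic energy gained is K = qV = (1×1.60×10^-19)(52.5) = 8.40×10^-18 J.
v = √(2K/m) = 1.00×10^5 m/s.
r = mv/(qB) = (1.67×10^-27)(1.00×10^5) / [(1×1.60×10^-19)(3.24×10^-3)] = 0.323 m.

r ≈ 323 mm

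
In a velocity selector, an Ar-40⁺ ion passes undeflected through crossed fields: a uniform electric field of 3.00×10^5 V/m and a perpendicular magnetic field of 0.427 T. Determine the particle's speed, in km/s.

v ≈ 703 km/s

For zero net force, qE = qvB, so v = E/B.
v = (3.00×10^5) / (0.427) = 7.03×10^5 m/s.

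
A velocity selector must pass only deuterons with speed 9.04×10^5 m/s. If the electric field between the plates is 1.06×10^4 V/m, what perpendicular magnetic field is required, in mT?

qE = qvB ⇒ B = E/v = (1.06×10^4) / (9.04×10^5) = 0.0117 T.

B ≈ 11.7 mT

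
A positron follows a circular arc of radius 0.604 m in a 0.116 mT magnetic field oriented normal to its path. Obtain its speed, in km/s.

v ≈ 12300 km/s

From qvB = mv²/r, v = qBr/m.
v = (1×1.60×10^-19)(1.16×10^-4)(0.604) / (9.11×10^-31) = 1.23×10^7 m/s.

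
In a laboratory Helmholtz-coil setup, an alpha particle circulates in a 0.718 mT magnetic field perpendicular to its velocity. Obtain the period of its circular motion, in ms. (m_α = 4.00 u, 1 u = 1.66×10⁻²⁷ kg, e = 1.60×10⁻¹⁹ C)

The cyclotron period is independent of speed: T = 2πm/(qB).
T = 2π(6.64×10^-27) / [(2×1.60×10^-19)(7.18×10^-4)] = 1.82×10^-4 s.

T ≈ 0.182 ms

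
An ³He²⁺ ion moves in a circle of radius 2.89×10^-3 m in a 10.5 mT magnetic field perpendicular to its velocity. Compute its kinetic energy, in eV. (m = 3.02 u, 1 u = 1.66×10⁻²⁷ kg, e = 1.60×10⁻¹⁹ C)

v = qBr/m = (2×1.60×10^-19)(0.0105)(2.89×10^-3) / (5.01×10^-27) = 1940 m/s.
K = ½mv² = 0.5·(5.01×10^-27)·(1940)² = 9.40×10^-21 J = 0.0588 eV.

K ≈ 0.0588 eV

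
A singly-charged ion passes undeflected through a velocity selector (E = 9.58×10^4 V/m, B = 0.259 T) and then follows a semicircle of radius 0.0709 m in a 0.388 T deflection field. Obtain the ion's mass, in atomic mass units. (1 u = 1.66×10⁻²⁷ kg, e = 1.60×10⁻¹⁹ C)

v = E/B₁ = 3.70×10^5 m/s.
From r = mv/(qB₂), m = qB₂r/v = (1×1.60×10^-19)(0.388)(0.0709) / (3.70×10^5) = 1.19×10^-26 kg.
In atomic mass units: m = 1.19×10^-26 / 1.66×10^-27 = 7.17 u.

m ≈ 7.17 u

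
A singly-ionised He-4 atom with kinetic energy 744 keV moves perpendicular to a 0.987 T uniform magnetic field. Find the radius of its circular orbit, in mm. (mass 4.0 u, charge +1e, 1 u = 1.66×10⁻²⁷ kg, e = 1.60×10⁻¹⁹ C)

r ≈ 252 mm

Convert the energy: K = 744 keV = 1.19×10^-13 J.
v = √(2K/m) = √(2·1.19×10^-13/6.64×10^-27) = 5.99×10^6 m/s.
r = mv/(qB) = (6.64×10^-27)(5.99×10^6) / [(1×1.60×10^-19)(0.987)] = 0.252 m.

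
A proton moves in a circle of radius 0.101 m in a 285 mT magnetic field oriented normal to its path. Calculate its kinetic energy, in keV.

K ≈ 39.7 keV

v = qBr/m = (1×1.60×10^-19)(0.285)(0.101) / (1.67×10^-27) = 2.76×10^6 m/s.
K = ½mv² = 0.5·(1.67×10^-27)·(2.76×10^6)² = 6.35×10^-15 J = 39.7 keV.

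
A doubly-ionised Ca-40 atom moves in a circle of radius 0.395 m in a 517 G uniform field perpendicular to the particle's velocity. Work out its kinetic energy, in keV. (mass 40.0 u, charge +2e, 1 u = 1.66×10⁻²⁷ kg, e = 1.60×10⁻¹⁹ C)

v = qBr/m = (2×1.60×10^-19)(0.0517)(0.395) / (6.64×10^-26) = 9.84×10^4 m/s.
K = ½mv² = 0.5·(6.64×10^-26)·(9.84×10^4)² = 3.22×10^-16 J = 2.01 keV.

K ≈ 2.01 keV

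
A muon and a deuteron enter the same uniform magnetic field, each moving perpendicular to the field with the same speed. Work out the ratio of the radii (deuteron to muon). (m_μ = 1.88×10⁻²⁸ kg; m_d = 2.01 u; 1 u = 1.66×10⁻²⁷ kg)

r = mv/(qB) ⇒ at equal v, r ∝ m/q.
r_{deuteron}/r_{muon} = 17.7.

ratio ≈ 17.7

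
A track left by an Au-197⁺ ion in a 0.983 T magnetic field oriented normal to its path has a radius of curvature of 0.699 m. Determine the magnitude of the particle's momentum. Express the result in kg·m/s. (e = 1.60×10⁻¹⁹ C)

p ≈ 1.10×10^-19 kg·m/s

Since qvB = mv²/r, the momentum p = mv = qBr.
p = (1×1.60×10^-19)(0.983)(0.699) = 1.10×10^-19 kg·m/s.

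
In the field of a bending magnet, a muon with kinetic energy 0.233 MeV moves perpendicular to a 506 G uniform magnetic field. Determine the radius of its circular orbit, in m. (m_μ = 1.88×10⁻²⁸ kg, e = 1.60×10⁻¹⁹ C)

r ≈ 0.462 m

Convert the energy: K = 0.233 MeV = 3.73×10^-14 J.
v = √(2K/m) = √(2·3.73×10^-14/1.88×10^-28) = 1.99×10^7 m/s.
r = mv/(qB) = (1.88×10^-28)(1.99×10^7) / [(1×1.60×10^-19)(0.0506)] = 0.462 m.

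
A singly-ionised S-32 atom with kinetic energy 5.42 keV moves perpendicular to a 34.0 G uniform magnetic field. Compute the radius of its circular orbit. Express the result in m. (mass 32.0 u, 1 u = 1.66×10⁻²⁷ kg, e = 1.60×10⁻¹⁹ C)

r ≈ 17.6 m

Convert the energy: K = 5.42 keV = 8.67×10^-16 J.
v = √(2K/m) = √(2·8.67×10^-16/5.31×10^-26) = 1.81×10^5 m/s.
r = mv/(qB) = (5.31×10^-26)(1.81×10^5) / [(1×1.60×10^-19)(3.40×10^-3)] = 17.6 m.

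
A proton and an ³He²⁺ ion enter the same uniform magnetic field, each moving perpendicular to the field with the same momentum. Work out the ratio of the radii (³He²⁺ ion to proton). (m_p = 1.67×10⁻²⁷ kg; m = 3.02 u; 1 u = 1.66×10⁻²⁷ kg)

r = p/(qB) ⇒ at equal p, r ∝ 1/q.
r_{³He²⁺ ion}/r_{proton} = 0.500.

ratio ≈ 0.500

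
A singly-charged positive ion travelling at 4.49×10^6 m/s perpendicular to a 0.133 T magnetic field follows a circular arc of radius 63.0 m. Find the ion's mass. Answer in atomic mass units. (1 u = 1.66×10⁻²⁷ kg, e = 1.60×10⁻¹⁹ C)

m ≈ 180 u

qvB = mv²/r ⇒ m = qBr/v.
m = (1×1.60×10^-19)(0.133)(63.0) / (4.49×10^6) = 2.99×10^-25 kg = 180 u.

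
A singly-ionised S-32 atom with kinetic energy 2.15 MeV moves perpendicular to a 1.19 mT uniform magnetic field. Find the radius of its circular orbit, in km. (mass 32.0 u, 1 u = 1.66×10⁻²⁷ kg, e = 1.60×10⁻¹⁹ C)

r ≈ 1.00 km

Convert the energy: K = 2.15 MeV = 3.44×10^-13 J.
v = √(2K/m) = √(2·3.44×10^-13/5.31×10^-26) = 3.60×10^6 m/s.
r = mv/(qB) = (5.31×10^-26)(3.60×10^6) / [(1×1.60×10^-19)(1.19×10^-3)] = 1000 m.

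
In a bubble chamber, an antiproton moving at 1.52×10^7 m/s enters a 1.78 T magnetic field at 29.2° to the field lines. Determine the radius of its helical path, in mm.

r ≈ 43.5 mm

Only the perpendicular component v⊥ = v sin29.2° = 7.42×10^6 m/s is bent by the field.
r = m v⊥ /(qB) = (1.67×10^-27)(7.42×10^6) / [(1×1.60×10^-19)(1.78)] = 0.0435 m.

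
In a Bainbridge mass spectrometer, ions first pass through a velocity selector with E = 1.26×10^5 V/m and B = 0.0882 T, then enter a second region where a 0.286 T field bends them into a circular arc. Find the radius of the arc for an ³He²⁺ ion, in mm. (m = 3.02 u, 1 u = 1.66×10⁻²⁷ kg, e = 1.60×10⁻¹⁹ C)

The selector passes v = E/B = 1.26×10^5/0.0882 = 1.43×10^6 m/s.
In the deflection region, r = mv/(qB₂) = (5.01×10^-27)(1.43×10^6) / [(2×1.60×10^-19)(0.286)] = 0.0783 m.

r ≈ 78.3 mm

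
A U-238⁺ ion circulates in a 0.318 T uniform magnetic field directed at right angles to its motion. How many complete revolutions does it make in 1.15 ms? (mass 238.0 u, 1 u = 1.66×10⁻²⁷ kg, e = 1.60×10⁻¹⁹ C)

N = 23

T = 2πm/(qB) = 2π(3.9508×10^-25) / [(1×1.60×10^-19)(0.318)] = 4.8789×10^-5 s.
N = t/T = 1.15×10^-3 / 4.8789×10^-5 ≈ 23.57, so 23 complete revolutions.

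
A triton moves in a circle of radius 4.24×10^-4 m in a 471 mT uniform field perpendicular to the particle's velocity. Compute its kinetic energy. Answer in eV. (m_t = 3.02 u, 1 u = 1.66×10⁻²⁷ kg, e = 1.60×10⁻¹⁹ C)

K ≈ 0.636 eV

v = qBr/m = (1×1.60×10^-19)(0.471)(4.24×10^-4) / (5.01×10^-27) = 6370 m/s.
K = ½mv² = 0.5·(5.01×10^-27)·(6370)² = 1.02×10^-19 J = 0.636 eV.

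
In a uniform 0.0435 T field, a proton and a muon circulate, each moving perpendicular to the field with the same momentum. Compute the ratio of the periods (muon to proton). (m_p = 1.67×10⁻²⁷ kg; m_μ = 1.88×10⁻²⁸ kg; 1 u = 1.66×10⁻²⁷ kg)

ratio ≈ 0.113

T = 2πm/(qB) is independent of speed, so T₂/T₁ = (m₂/q₂)/(m₁/q₁).
T_{muon}/T_{proton} = (1.88×10^-28/1e) / (1.67×10^-27/1e) = 0.113.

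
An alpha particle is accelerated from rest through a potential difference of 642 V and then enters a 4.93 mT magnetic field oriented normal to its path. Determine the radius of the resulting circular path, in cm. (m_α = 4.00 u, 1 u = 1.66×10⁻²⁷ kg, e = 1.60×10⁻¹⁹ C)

r ≈ 105 cm

The kinetic energy gained is K = qV = (2×1.60×10^-19)(642) = 2.05×10^-16 J.
v = √(2K/m) = 2.49×10^5 m/s.
r = mv/(qB) = (6.64×10^-27)(2.49×10^5) / [(2×1.60×10^-19)(4.93×10^-3)] = 1.05 m.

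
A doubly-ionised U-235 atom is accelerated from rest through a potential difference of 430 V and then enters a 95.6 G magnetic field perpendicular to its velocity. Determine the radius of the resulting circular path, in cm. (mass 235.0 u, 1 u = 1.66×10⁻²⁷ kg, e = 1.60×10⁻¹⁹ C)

The kinetic energy gained is K = qV = (2×1.60×10^-19)(430) = 1.38×10^-16 J.
v = √(2K/m) = 2.66×10^4 m/s.
r = mv/(qB) = (3.90×10^-25)(2.66×10^4) / [(2×1.60×10^-19)(9.56×10^-3)] = 3.39 m.

r ≈ 339 cm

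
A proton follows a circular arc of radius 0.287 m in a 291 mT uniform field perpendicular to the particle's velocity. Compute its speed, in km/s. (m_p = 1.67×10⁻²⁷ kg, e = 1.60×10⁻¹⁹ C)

From qvB = mv²/r, v = qBr/m.
v = (1×1.60×10^-19)(0.291)(0.287) / (1.67×10^-27) = 8.00×10^6 m/s.

v ≈ 8000 km/s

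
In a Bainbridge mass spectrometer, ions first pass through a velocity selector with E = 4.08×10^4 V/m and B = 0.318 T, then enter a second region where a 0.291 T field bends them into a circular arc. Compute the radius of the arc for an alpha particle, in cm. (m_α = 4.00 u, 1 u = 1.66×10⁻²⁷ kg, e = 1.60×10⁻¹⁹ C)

r ≈ 0.915 cm

The selector passes v = E/B = 4.08×10^4/0.318 = 1.28×10^5 m/s.
In the deflection region, r = mv/(qB₂) = (6.64×10^-27)(1.28×10^5) / [(2×1.60×10^-19)(0.291)] = 9.15×10^-3 m.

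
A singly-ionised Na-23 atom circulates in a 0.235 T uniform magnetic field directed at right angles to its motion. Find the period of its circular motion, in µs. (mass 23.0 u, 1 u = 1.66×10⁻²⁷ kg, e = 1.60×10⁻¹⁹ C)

T ≈ 6.38 µs

The cyclotron period is independent of speed: T = 2πm/(qB).
T = 2π(3.82×10^-26) / [(1×1.60×10^-19)(0.235)] = 6.38×10^-6 s.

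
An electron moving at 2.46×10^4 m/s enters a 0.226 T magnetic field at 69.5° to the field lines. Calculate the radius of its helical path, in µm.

r ≈ 0.581 µm

Only the perpendicular component v⊥ = v sin69.5° = 2.30×10^4 m/s is bent by the field.
r = m v⊥ /(qB) = (9.11×10^-31)(2.30×10^4) / [(1×1.60×10^-19)(0.226)] = 5.81×10^-7 m.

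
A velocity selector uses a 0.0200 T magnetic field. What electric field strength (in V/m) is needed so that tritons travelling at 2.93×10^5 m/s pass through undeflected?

E ≈ 5860 V/m

qE = qvB ⇒ E = vB = (2.93×10^5)(0.0200) = 5860 V/m.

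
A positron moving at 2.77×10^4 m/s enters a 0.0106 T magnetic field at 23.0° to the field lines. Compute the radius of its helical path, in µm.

Only the perpendicular component v⊥ = v sin23.0° = 1.08×10^4 m/s is bent by the field.
r = m v⊥ /(qB) = (9.11×10^-31)(1.08×10^4) / [(1×1.60×10^-19)(0.0106)] = 5.81×10^-6 m.

r ≈ 5.81 µm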